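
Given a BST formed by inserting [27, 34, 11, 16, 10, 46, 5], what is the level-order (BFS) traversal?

Tree insertion order: [27, 34, 11, 16, 10, 46, 5]
Tree (level-order array): [27, 11, 34, 10, 16, None, 46, 5]
BFS from the root, enqueuing left then right child of each popped node:
  queue [27] -> pop 27, enqueue [11, 34], visited so far: [27]
  queue [11, 34] -> pop 11, enqueue [10, 16], visited so far: [27, 11]
  queue [34, 10, 16] -> pop 34, enqueue [46], visited so far: [27, 11, 34]
  queue [10, 16, 46] -> pop 10, enqueue [5], visited so far: [27, 11, 34, 10]
  queue [16, 46, 5] -> pop 16, enqueue [none], visited so far: [27, 11, 34, 10, 16]
  queue [46, 5] -> pop 46, enqueue [none], visited so far: [27, 11, 34, 10, 16, 46]
  queue [5] -> pop 5, enqueue [none], visited so far: [27, 11, 34, 10, 16, 46, 5]
Result: [27, 11, 34, 10, 16, 46, 5]


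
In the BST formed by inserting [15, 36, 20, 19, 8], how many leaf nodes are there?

Tree built from: [15, 36, 20, 19, 8]
Tree (level-order array): [15, 8, 36, None, None, 20, None, 19]
Rule: A leaf has 0 children.
Per-node child counts:
  node 15: 2 child(ren)
  node 8: 0 child(ren)
  node 36: 1 child(ren)
  node 20: 1 child(ren)
  node 19: 0 child(ren)
Matching nodes: [8, 19]
Count of leaf nodes: 2


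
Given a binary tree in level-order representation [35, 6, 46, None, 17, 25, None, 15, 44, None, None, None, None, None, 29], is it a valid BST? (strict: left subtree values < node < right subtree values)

Level-order array: [35, 6, 46, None, 17, 25, None, 15, 44, None, None, None, None, None, 29]
Validate using subtree bounds (lo, hi): at each node, require lo < value < hi,
then recurse left with hi=value and right with lo=value.
Preorder trace (stopping at first violation):
  at node 35 with bounds (-inf, +inf): OK
  at node 6 with bounds (-inf, 35): OK
  at node 17 with bounds (6, 35): OK
  at node 15 with bounds (6, 17): OK
  at node 44 with bounds (17, 35): VIOLATION
Node 44 violates its bound: not (17 < 44 < 35).
Result: Not a valid BST


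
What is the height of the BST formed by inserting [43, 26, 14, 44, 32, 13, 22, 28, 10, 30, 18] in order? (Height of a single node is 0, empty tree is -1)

Insertion order: [43, 26, 14, 44, 32, 13, 22, 28, 10, 30, 18]
Tree (level-order array): [43, 26, 44, 14, 32, None, None, 13, 22, 28, None, 10, None, 18, None, None, 30]
Compute height bottom-up (empty subtree = -1):
  height(10) = 1 + max(-1, -1) = 0
  height(13) = 1 + max(0, -1) = 1
  height(18) = 1 + max(-1, -1) = 0
  height(22) = 1 + max(0, -1) = 1
  height(14) = 1 + max(1, 1) = 2
  height(30) = 1 + max(-1, -1) = 0
  height(28) = 1 + max(-1, 0) = 1
  height(32) = 1 + max(1, -1) = 2
  height(26) = 1 + max(2, 2) = 3
  height(44) = 1 + max(-1, -1) = 0
  height(43) = 1 + max(3, 0) = 4
Height = 4


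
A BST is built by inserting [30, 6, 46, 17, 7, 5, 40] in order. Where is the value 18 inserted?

Starting tree (level order): [30, 6, 46, 5, 17, 40, None, None, None, 7]
Insertion path: 30 -> 6 -> 17
Result: insert 18 as right child of 17
Final tree (level order): [30, 6, 46, 5, 17, 40, None, None, None, 7, 18]


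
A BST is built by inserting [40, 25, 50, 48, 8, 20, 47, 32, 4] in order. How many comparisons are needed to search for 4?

Search path for 4: 40 -> 25 -> 8 -> 4
Found: True
Comparisons: 4


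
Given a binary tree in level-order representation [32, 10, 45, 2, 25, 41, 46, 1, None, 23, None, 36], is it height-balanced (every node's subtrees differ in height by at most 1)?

Tree (level-order array): [32, 10, 45, 2, 25, 41, 46, 1, None, 23, None, 36]
Definition: a tree is height-balanced if, at every node, |h(left) - h(right)| <= 1 (empty subtree has height -1).
Bottom-up per-node check:
  node 1: h_left=-1, h_right=-1, diff=0 [OK], height=0
  node 2: h_left=0, h_right=-1, diff=1 [OK], height=1
  node 23: h_left=-1, h_right=-1, diff=0 [OK], height=0
  node 25: h_left=0, h_right=-1, diff=1 [OK], height=1
  node 10: h_left=1, h_right=1, diff=0 [OK], height=2
  node 36: h_left=-1, h_right=-1, diff=0 [OK], height=0
  node 41: h_left=0, h_right=-1, diff=1 [OK], height=1
  node 46: h_left=-1, h_right=-1, diff=0 [OK], height=0
  node 45: h_left=1, h_right=0, diff=1 [OK], height=2
  node 32: h_left=2, h_right=2, diff=0 [OK], height=3
All nodes satisfy the balance condition.
Result: Balanced


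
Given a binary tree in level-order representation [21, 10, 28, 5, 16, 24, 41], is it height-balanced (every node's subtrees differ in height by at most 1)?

Tree (level-order array): [21, 10, 28, 5, 16, 24, 41]
Definition: a tree is height-balanced if, at every node, |h(left) - h(right)| <= 1 (empty subtree has height -1).
Bottom-up per-node check:
  node 5: h_left=-1, h_right=-1, diff=0 [OK], height=0
  node 16: h_left=-1, h_right=-1, diff=0 [OK], height=0
  node 10: h_left=0, h_right=0, diff=0 [OK], height=1
  node 24: h_left=-1, h_right=-1, diff=0 [OK], height=0
  node 41: h_left=-1, h_right=-1, diff=0 [OK], height=0
  node 28: h_left=0, h_right=0, diff=0 [OK], height=1
  node 21: h_left=1, h_right=1, diff=0 [OK], height=2
All nodes satisfy the balance condition.
Result: Balanced


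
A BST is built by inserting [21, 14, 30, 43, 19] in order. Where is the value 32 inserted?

Starting tree (level order): [21, 14, 30, None, 19, None, 43]
Insertion path: 21 -> 30 -> 43
Result: insert 32 as left child of 43
Final tree (level order): [21, 14, 30, None, 19, None, 43, None, None, 32]


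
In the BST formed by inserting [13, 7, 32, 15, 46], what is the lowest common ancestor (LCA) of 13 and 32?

Tree insertion order: [13, 7, 32, 15, 46]
Tree (level-order array): [13, 7, 32, None, None, 15, 46]
In a BST, the LCA of p=13, q=32 is the first node v on the
root-to-leaf path with p <= v <= q (go left if both < v, right if both > v).
Walk from root:
  at 13: 13 <= 13 <= 32, this is the LCA
LCA = 13


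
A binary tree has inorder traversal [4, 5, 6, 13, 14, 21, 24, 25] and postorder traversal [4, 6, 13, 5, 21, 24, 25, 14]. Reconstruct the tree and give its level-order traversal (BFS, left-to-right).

Inorder:   [4, 5, 6, 13, 14, 21, 24, 25]
Postorder: [4, 6, 13, 5, 21, 24, 25, 14]
Algorithm: postorder visits root last, so walk postorder right-to-left;
each value is the root of the current inorder slice — split it at that
value, recurse on the right subtree first, then the left.
Recursive splits:
  root=14; inorder splits into left=[4, 5, 6, 13], right=[21, 24, 25]
  root=25; inorder splits into left=[21, 24], right=[]
  root=24; inorder splits into left=[21], right=[]
  root=21; inorder splits into left=[], right=[]
  root=5; inorder splits into left=[4], right=[6, 13]
  root=13; inorder splits into left=[6], right=[]
  root=6; inorder splits into left=[], right=[]
  root=4; inorder splits into left=[], right=[]
Reconstructed level-order: [14, 5, 25, 4, 13, 24, 6, 21]


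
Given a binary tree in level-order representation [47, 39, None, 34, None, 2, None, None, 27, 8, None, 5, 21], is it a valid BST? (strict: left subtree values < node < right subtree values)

Level-order array: [47, 39, None, 34, None, 2, None, None, 27, 8, None, 5, 21]
Validate using subtree bounds (lo, hi): at each node, require lo < value < hi,
then recurse left with hi=value and right with lo=value.
Preorder trace (stopping at first violation):
  at node 47 with bounds (-inf, +inf): OK
  at node 39 with bounds (-inf, 47): OK
  at node 34 with bounds (-inf, 39): OK
  at node 2 with bounds (-inf, 34): OK
  at node 27 with bounds (2, 34): OK
  at node 8 with bounds (2, 27): OK
  at node 5 with bounds (2, 8): OK
  at node 21 with bounds (8, 27): OK
No violation found at any node.
Result: Valid BST


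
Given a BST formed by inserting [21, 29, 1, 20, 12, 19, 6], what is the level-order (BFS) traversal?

Tree insertion order: [21, 29, 1, 20, 12, 19, 6]
Tree (level-order array): [21, 1, 29, None, 20, None, None, 12, None, 6, 19]
BFS from the root, enqueuing left then right child of each popped node:
  queue [21] -> pop 21, enqueue [1, 29], visited so far: [21]
  queue [1, 29] -> pop 1, enqueue [20], visited so far: [21, 1]
  queue [29, 20] -> pop 29, enqueue [none], visited so far: [21, 1, 29]
  queue [20] -> pop 20, enqueue [12], visited so far: [21, 1, 29, 20]
  queue [12] -> pop 12, enqueue [6, 19], visited so far: [21, 1, 29, 20, 12]
  queue [6, 19] -> pop 6, enqueue [none], visited so far: [21, 1, 29, 20, 12, 6]
  queue [19] -> pop 19, enqueue [none], visited so far: [21, 1, 29, 20, 12, 6, 19]
Result: [21, 1, 29, 20, 12, 6, 19]


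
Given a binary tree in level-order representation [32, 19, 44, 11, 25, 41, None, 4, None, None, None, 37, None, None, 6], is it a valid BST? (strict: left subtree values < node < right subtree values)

Level-order array: [32, 19, 44, 11, 25, 41, None, 4, None, None, None, 37, None, None, 6]
Validate using subtree bounds (lo, hi): at each node, require lo < value < hi,
then recurse left with hi=value and right with lo=value.
Preorder trace (stopping at first violation):
  at node 32 with bounds (-inf, +inf): OK
  at node 19 with bounds (-inf, 32): OK
  at node 11 with bounds (-inf, 19): OK
  at node 4 with bounds (-inf, 11): OK
  at node 6 with bounds (4, 11): OK
  at node 25 with bounds (19, 32): OK
  at node 44 with bounds (32, +inf): OK
  at node 41 with bounds (32, 44): OK
  at node 37 with bounds (32, 41): OK
No violation found at any node.
Result: Valid BST


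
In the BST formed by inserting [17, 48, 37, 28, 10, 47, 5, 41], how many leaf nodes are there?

Tree built from: [17, 48, 37, 28, 10, 47, 5, 41]
Tree (level-order array): [17, 10, 48, 5, None, 37, None, None, None, 28, 47, None, None, 41]
Rule: A leaf has 0 children.
Per-node child counts:
  node 17: 2 child(ren)
  node 10: 1 child(ren)
  node 5: 0 child(ren)
  node 48: 1 child(ren)
  node 37: 2 child(ren)
  node 28: 0 child(ren)
  node 47: 1 child(ren)
  node 41: 0 child(ren)
Matching nodes: [5, 28, 41]
Count of leaf nodes: 3


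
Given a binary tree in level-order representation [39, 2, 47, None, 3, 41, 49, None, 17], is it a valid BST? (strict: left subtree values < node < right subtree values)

Level-order array: [39, 2, 47, None, 3, 41, 49, None, 17]
Validate using subtree bounds (lo, hi): at each node, require lo < value < hi,
then recurse left with hi=value and right with lo=value.
Preorder trace (stopping at first violation):
  at node 39 with bounds (-inf, +inf): OK
  at node 2 with bounds (-inf, 39): OK
  at node 3 with bounds (2, 39): OK
  at node 17 with bounds (3, 39): OK
  at node 47 with bounds (39, +inf): OK
  at node 41 with bounds (39, 47): OK
  at node 49 with bounds (47, +inf): OK
No violation found at any node.
Result: Valid BST


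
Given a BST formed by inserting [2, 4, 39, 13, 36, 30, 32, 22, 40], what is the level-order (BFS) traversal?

Tree insertion order: [2, 4, 39, 13, 36, 30, 32, 22, 40]
Tree (level-order array): [2, None, 4, None, 39, 13, 40, None, 36, None, None, 30, None, 22, 32]
BFS from the root, enqueuing left then right child of each popped node:
  queue [2] -> pop 2, enqueue [4], visited so far: [2]
  queue [4] -> pop 4, enqueue [39], visited so far: [2, 4]
  queue [39] -> pop 39, enqueue [13, 40], visited so far: [2, 4, 39]
  queue [13, 40] -> pop 13, enqueue [36], visited so far: [2, 4, 39, 13]
  queue [40, 36] -> pop 40, enqueue [none], visited so far: [2, 4, 39, 13, 40]
  queue [36] -> pop 36, enqueue [30], visited so far: [2, 4, 39, 13, 40, 36]
  queue [30] -> pop 30, enqueue [22, 32], visited so far: [2, 4, 39, 13, 40, 36, 30]
  queue [22, 32] -> pop 22, enqueue [none], visited so far: [2, 4, 39, 13, 40, 36, 30, 22]
  queue [32] -> pop 32, enqueue [none], visited so far: [2, 4, 39, 13, 40, 36, 30, 22, 32]
Result: [2, 4, 39, 13, 40, 36, 30, 22, 32]


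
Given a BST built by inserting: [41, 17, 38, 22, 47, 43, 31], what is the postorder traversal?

Tree insertion order: [41, 17, 38, 22, 47, 43, 31]
Tree (level-order array): [41, 17, 47, None, 38, 43, None, 22, None, None, None, None, 31]
Postorder traversal: [31, 22, 38, 17, 43, 47, 41]


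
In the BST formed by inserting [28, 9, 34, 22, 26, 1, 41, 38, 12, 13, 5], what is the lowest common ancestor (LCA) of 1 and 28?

Tree insertion order: [28, 9, 34, 22, 26, 1, 41, 38, 12, 13, 5]
Tree (level-order array): [28, 9, 34, 1, 22, None, 41, None, 5, 12, 26, 38, None, None, None, None, 13]
In a BST, the LCA of p=1, q=28 is the first node v on the
root-to-leaf path with p <= v <= q (go left if both < v, right if both > v).
Walk from root:
  at 28: 1 <= 28 <= 28, this is the LCA
LCA = 28


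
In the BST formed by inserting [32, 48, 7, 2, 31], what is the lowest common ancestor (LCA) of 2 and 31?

Tree insertion order: [32, 48, 7, 2, 31]
Tree (level-order array): [32, 7, 48, 2, 31]
In a BST, the LCA of p=2, q=31 is the first node v on the
root-to-leaf path with p <= v <= q (go left if both < v, right if both > v).
Walk from root:
  at 32: both 2 and 31 < 32, go left
  at 7: 2 <= 7 <= 31, this is the LCA
LCA = 7


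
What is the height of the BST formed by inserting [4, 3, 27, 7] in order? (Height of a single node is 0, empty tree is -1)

Insertion order: [4, 3, 27, 7]
Tree (level-order array): [4, 3, 27, None, None, 7]
Compute height bottom-up (empty subtree = -1):
  height(3) = 1 + max(-1, -1) = 0
  height(7) = 1 + max(-1, -1) = 0
  height(27) = 1 + max(0, -1) = 1
  height(4) = 1 + max(0, 1) = 2
Height = 2


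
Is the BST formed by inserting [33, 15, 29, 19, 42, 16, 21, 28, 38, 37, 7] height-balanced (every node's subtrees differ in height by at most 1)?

Tree (level-order array): [33, 15, 42, 7, 29, 38, None, None, None, 19, None, 37, None, 16, 21, None, None, None, None, None, 28]
Definition: a tree is height-balanced if, at every node, |h(left) - h(right)| <= 1 (empty subtree has height -1).
Bottom-up per-node check:
  node 7: h_left=-1, h_right=-1, diff=0 [OK], height=0
  node 16: h_left=-1, h_right=-1, diff=0 [OK], height=0
  node 28: h_left=-1, h_right=-1, diff=0 [OK], height=0
  node 21: h_left=-1, h_right=0, diff=1 [OK], height=1
  node 19: h_left=0, h_right=1, diff=1 [OK], height=2
  node 29: h_left=2, h_right=-1, diff=3 [FAIL (|2--1|=3 > 1)], height=3
  node 15: h_left=0, h_right=3, diff=3 [FAIL (|0-3|=3 > 1)], height=4
  node 37: h_left=-1, h_right=-1, diff=0 [OK], height=0
  node 38: h_left=0, h_right=-1, diff=1 [OK], height=1
  node 42: h_left=1, h_right=-1, diff=2 [FAIL (|1--1|=2 > 1)], height=2
  node 33: h_left=4, h_right=2, diff=2 [FAIL (|4-2|=2 > 1)], height=5
Node 29 violates the condition: |2 - -1| = 3 > 1.
Result: Not balanced


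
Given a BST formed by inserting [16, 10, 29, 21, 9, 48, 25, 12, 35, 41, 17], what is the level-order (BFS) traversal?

Tree insertion order: [16, 10, 29, 21, 9, 48, 25, 12, 35, 41, 17]
Tree (level-order array): [16, 10, 29, 9, 12, 21, 48, None, None, None, None, 17, 25, 35, None, None, None, None, None, None, 41]
BFS from the root, enqueuing left then right child of each popped node:
  queue [16] -> pop 16, enqueue [10, 29], visited so far: [16]
  queue [10, 29] -> pop 10, enqueue [9, 12], visited so far: [16, 10]
  queue [29, 9, 12] -> pop 29, enqueue [21, 48], visited so far: [16, 10, 29]
  queue [9, 12, 21, 48] -> pop 9, enqueue [none], visited so far: [16, 10, 29, 9]
  queue [12, 21, 48] -> pop 12, enqueue [none], visited so far: [16, 10, 29, 9, 12]
  queue [21, 48] -> pop 21, enqueue [17, 25], visited so far: [16, 10, 29, 9, 12, 21]
  queue [48, 17, 25] -> pop 48, enqueue [35], visited so far: [16, 10, 29, 9, 12, 21, 48]
  queue [17, 25, 35] -> pop 17, enqueue [none], visited so far: [16, 10, 29, 9, 12, 21, 48, 17]
  queue [25, 35] -> pop 25, enqueue [none], visited so far: [16, 10, 29, 9, 12, 21, 48, 17, 25]
  queue [35] -> pop 35, enqueue [41], visited so far: [16, 10, 29, 9, 12, 21, 48, 17, 25, 35]
  queue [41] -> pop 41, enqueue [none], visited so far: [16, 10, 29, 9, 12, 21, 48, 17, 25, 35, 41]
Result: [16, 10, 29, 9, 12, 21, 48, 17, 25, 35, 41]


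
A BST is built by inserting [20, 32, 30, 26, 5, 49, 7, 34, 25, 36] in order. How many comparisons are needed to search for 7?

Search path for 7: 20 -> 5 -> 7
Found: True
Comparisons: 3


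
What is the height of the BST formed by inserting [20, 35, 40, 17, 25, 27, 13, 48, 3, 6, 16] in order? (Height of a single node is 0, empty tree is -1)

Insertion order: [20, 35, 40, 17, 25, 27, 13, 48, 3, 6, 16]
Tree (level-order array): [20, 17, 35, 13, None, 25, 40, 3, 16, None, 27, None, 48, None, 6]
Compute height bottom-up (empty subtree = -1):
  height(6) = 1 + max(-1, -1) = 0
  height(3) = 1 + max(-1, 0) = 1
  height(16) = 1 + max(-1, -1) = 0
  height(13) = 1 + max(1, 0) = 2
  height(17) = 1 + max(2, -1) = 3
  height(27) = 1 + max(-1, -1) = 0
  height(25) = 1 + max(-1, 0) = 1
  height(48) = 1 + max(-1, -1) = 0
  height(40) = 1 + max(-1, 0) = 1
  height(35) = 1 + max(1, 1) = 2
  height(20) = 1 + max(3, 2) = 4
Height = 4


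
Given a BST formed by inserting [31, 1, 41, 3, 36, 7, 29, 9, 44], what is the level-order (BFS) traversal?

Tree insertion order: [31, 1, 41, 3, 36, 7, 29, 9, 44]
Tree (level-order array): [31, 1, 41, None, 3, 36, 44, None, 7, None, None, None, None, None, 29, 9]
BFS from the root, enqueuing left then right child of each popped node:
  queue [31] -> pop 31, enqueue [1, 41], visited so far: [31]
  queue [1, 41] -> pop 1, enqueue [3], visited so far: [31, 1]
  queue [41, 3] -> pop 41, enqueue [36, 44], visited so far: [31, 1, 41]
  queue [3, 36, 44] -> pop 3, enqueue [7], visited so far: [31, 1, 41, 3]
  queue [36, 44, 7] -> pop 36, enqueue [none], visited so far: [31, 1, 41, 3, 36]
  queue [44, 7] -> pop 44, enqueue [none], visited so far: [31, 1, 41, 3, 36, 44]
  queue [7] -> pop 7, enqueue [29], visited so far: [31, 1, 41, 3, 36, 44, 7]
  queue [29] -> pop 29, enqueue [9], visited so far: [31, 1, 41, 3, 36, 44, 7, 29]
  queue [9] -> pop 9, enqueue [none], visited so far: [31, 1, 41, 3, 36, 44, 7, 29, 9]
Result: [31, 1, 41, 3, 36, 44, 7, 29, 9]


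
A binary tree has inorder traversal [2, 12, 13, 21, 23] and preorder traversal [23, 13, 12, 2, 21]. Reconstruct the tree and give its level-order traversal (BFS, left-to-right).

Inorder:  [2, 12, 13, 21, 23]
Preorder: [23, 13, 12, 2, 21]
Algorithm: preorder visits root first, so consume preorder in order;
for each root, split the current inorder slice at that value into
left-subtree inorder and right-subtree inorder, then recurse.
Recursive splits:
  root=23; inorder splits into left=[2, 12, 13, 21], right=[]
  root=13; inorder splits into left=[2, 12], right=[21]
  root=12; inorder splits into left=[2], right=[]
  root=2; inorder splits into left=[], right=[]
  root=21; inorder splits into left=[], right=[]
Reconstructed level-order: [23, 13, 12, 21, 2]


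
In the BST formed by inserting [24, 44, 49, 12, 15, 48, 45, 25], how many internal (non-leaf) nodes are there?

Tree built from: [24, 44, 49, 12, 15, 48, 45, 25]
Tree (level-order array): [24, 12, 44, None, 15, 25, 49, None, None, None, None, 48, None, 45]
Rule: An internal node has at least one child.
Per-node child counts:
  node 24: 2 child(ren)
  node 12: 1 child(ren)
  node 15: 0 child(ren)
  node 44: 2 child(ren)
  node 25: 0 child(ren)
  node 49: 1 child(ren)
  node 48: 1 child(ren)
  node 45: 0 child(ren)
Matching nodes: [24, 12, 44, 49, 48]
Count of internal (non-leaf) nodes: 5


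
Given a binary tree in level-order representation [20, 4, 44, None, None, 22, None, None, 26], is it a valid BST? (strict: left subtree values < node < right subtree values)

Level-order array: [20, 4, 44, None, None, 22, None, None, 26]
Validate using subtree bounds (lo, hi): at each node, require lo < value < hi,
then recurse left with hi=value and right with lo=value.
Preorder trace (stopping at first violation):
  at node 20 with bounds (-inf, +inf): OK
  at node 4 with bounds (-inf, 20): OK
  at node 44 with bounds (20, +inf): OK
  at node 22 with bounds (20, 44): OK
  at node 26 with bounds (22, 44): OK
No violation found at any node.
Result: Valid BST


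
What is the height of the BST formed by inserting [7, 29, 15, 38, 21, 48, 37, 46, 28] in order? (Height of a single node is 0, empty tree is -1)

Insertion order: [7, 29, 15, 38, 21, 48, 37, 46, 28]
Tree (level-order array): [7, None, 29, 15, 38, None, 21, 37, 48, None, 28, None, None, 46]
Compute height bottom-up (empty subtree = -1):
  height(28) = 1 + max(-1, -1) = 0
  height(21) = 1 + max(-1, 0) = 1
  height(15) = 1 + max(-1, 1) = 2
  height(37) = 1 + max(-1, -1) = 0
  height(46) = 1 + max(-1, -1) = 0
  height(48) = 1 + max(0, -1) = 1
  height(38) = 1 + max(0, 1) = 2
  height(29) = 1 + max(2, 2) = 3
  height(7) = 1 + max(-1, 3) = 4
Height = 4


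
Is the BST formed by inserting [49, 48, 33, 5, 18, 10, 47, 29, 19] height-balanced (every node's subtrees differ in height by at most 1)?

Tree (level-order array): [49, 48, None, 33, None, 5, 47, None, 18, None, None, 10, 29, None, None, 19]
Definition: a tree is height-balanced if, at every node, |h(left) - h(right)| <= 1 (empty subtree has height -1).
Bottom-up per-node check:
  node 10: h_left=-1, h_right=-1, diff=0 [OK], height=0
  node 19: h_left=-1, h_right=-1, diff=0 [OK], height=0
  node 29: h_left=0, h_right=-1, diff=1 [OK], height=1
  node 18: h_left=0, h_right=1, diff=1 [OK], height=2
  node 5: h_left=-1, h_right=2, diff=3 [FAIL (|-1-2|=3 > 1)], height=3
  node 47: h_left=-1, h_right=-1, diff=0 [OK], height=0
  node 33: h_left=3, h_right=0, diff=3 [FAIL (|3-0|=3 > 1)], height=4
  node 48: h_left=4, h_right=-1, diff=5 [FAIL (|4--1|=5 > 1)], height=5
  node 49: h_left=5, h_right=-1, diff=6 [FAIL (|5--1|=6 > 1)], height=6
Node 5 violates the condition: |-1 - 2| = 3 > 1.
Result: Not balanced


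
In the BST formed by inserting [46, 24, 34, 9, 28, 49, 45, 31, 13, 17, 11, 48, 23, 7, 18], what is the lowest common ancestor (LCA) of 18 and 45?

Tree insertion order: [46, 24, 34, 9, 28, 49, 45, 31, 13, 17, 11, 48, 23, 7, 18]
Tree (level-order array): [46, 24, 49, 9, 34, 48, None, 7, 13, 28, 45, None, None, None, None, 11, 17, None, 31, None, None, None, None, None, 23, None, None, 18]
In a BST, the LCA of p=18, q=45 is the first node v on the
root-to-leaf path with p <= v <= q (go left if both < v, right if both > v).
Walk from root:
  at 46: both 18 and 45 < 46, go left
  at 24: 18 <= 24 <= 45, this is the LCA
LCA = 24


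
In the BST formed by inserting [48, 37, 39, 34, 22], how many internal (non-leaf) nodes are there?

Tree built from: [48, 37, 39, 34, 22]
Tree (level-order array): [48, 37, None, 34, 39, 22]
Rule: An internal node has at least one child.
Per-node child counts:
  node 48: 1 child(ren)
  node 37: 2 child(ren)
  node 34: 1 child(ren)
  node 22: 0 child(ren)
  node 39: 0 child(ren)
Matching nodes: [48, 37, 34]
Count of internal (non-leaf) nodes: 3


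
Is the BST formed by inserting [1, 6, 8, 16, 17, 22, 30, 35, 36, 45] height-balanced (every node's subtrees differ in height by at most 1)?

Tree (level-order array): [1, None, 6, None, 8, None, 16, None, 17, None, 22, None, 30, None, 35, None, 36, None, 45]
Definition: a tree is height-balanced if, at every node, |h(left) - h(right)| <= 1 (empty subtree has height -1).
Bottom-up per-node check:
  node 45: h_left=-1, h_right=-1, diff=0 [OK], height=0
  node 36: h_left=-1, h_right=0, diff=1 [OK], height=1
  node 35: h_left=-1, h_right=1, diff=2 [FAIL (|-1-1|=2 > 1)], height=2
  node 30: h_left=-1, h_right=2, diff=3 [FAIL (|-1-2|=3 > 1)], height=3
  node 22: h_left=-1, h_right=3, diff=4 [FAIL (|-1-3|=4 > 1)], height=4
  node 17: h_left=-1, h_right=4, diff=5 [FAIL (|-1-4|=5 > 1)], height=5
  node 16: h_left=-1, h_right=5, diff=6 [FAIL (|-1-5|=6 > 1)], height=6
  node 8: h_left=-1, h_right=6, diff=7 [FAIL (|-1-6|=7 > 1)], height=7
  node 6: h_left=-1, h_right=7, diff=8 [FAIL (|-1-7|=8 > 1)], height=8
  node 1: h_left=-1, h_right=8, diff=9 [FAIL (|-1-8|=9 > 1)], height=9
Node 35 violates the condition: |-1 - 1| = 2 > 1.
Result: Not balanced


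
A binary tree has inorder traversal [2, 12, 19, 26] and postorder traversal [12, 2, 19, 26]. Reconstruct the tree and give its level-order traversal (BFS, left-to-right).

Inorder:   [2, 12, 19, 26]
Postorder: [12, 2, 19, 26]
Algorithm: postorder visits root last, so walk postorder right-to-left;
each value is the root of the current inorder slice — split it at that
value, recurse on the right subtree first, then the left.
Recursive splits:
  root=26; inorder splits into left=[2, 12, 19], right=[]
  root=19; inorder splits into left=[2, 12], right=[]
  root=2; inorder splits into left=[], right=[12]
  root=12; inorder splits into left=[], right=[]
Reconstructed level-order: [26, 19, 2, 12]


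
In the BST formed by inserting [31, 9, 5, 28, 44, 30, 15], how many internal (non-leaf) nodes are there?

Tree built from: [31, 9, 5, 28, 44, 30, 15]
Tree (level-order array): [31, 9, 44, 5, 28, None, None, None, None, 15, 30]
Rule: An internal node has at least one child.
Per-node child counts:
  node 31: 2 child(ren)
  node 9: 2 child(ren)
  node 5: 0 child(ren)
  node 28: 2 child(ren)
  node 15: 0 child(ren)
  node 30: 0 child(ren)
  node 44: 0 child(ren)
Matching nodes: [31, 9, 28]
Count of internal (non-leaf) nodes: 3


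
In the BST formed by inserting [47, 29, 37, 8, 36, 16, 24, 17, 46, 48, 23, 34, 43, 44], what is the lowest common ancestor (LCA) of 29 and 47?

Tree insertion order: [47, 29, 37, 8, 36, 16, 24, 17, 46, 48, 23, 34, 43, 44]
Tree (level-order array): [47, 29, 48, 8, 37, None, None, None, 16, 36, 46, None, 24, 34, None, 43, None, 17, None, None, None, None, 44, None, 23]
In a BST, the LCA of p=29, q=47 is the first node v on the
root-to-leaf path with p <= v <= q (go left if both < v, right if both > v).
Walk from root:
  at 47: 29 <= 47 <= 47, this is the LCA
LCA = 47


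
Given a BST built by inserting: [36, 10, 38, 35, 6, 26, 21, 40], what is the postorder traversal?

Tree insertion order: [36, 10, 38, 35, 6, 26, 21, 40]
Tree (level-order array): [36, 10, 38, 6, 35, None, 40, None, None, 26, None, None, None, 21]
Postorder traversal: [6, 21, 26, 35, 10, 40, 38, 36]


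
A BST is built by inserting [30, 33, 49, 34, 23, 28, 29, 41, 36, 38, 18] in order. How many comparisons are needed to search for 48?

Search path for 48: 30 -> 33 -> 49 -> 34 -> 41
Found: False
Comparisons: 5


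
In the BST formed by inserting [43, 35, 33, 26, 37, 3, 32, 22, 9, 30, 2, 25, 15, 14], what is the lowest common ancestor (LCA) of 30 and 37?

Tree insertion order: [43, 35, 33, 26, 37, 3, 32, 22, 9, 30, 2, 25, 15, 14]
Tree (level-order array): [43, 35, None, 33, 37, 26, None, None, None, 3, 32, 2, 22, 30, None, None, None, 9, 25, None, None, None, 15, None, None, 14]
In a BST, the LCA of p=30, q=37 is the first node v on the
root-to-leaf path with p <= v <= q (go left if both < v, right if both > v).
Walk from root:
  at 43: both 30 and 37 < 43, go left
  at 35: 30 <= 35 <= 37, this is the LCA
LCA = 35


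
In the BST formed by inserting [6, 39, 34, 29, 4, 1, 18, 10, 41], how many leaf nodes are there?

Tree built from: [6, 39, 34, 29, 4, 1, 18, 10, 41]
Tree (level-order array): [6, 4, 39, 1, None, 34, 41, None, None, 29, None, None, None, 18, None, 10]
Rule: A leaf has 0 children.
Per-node child counts:
  node 6: 2 child(ren)
  node 4: 1 child(ren)
  node 1: 0 child(ren)
  node 39: 2 child(ren)
  node 34: 1 child(ren)
  node 29: 1 child(ren)
  node 18: 1 child(ren)
  node 10: 0 child(ren)
  node 41: 0 child(ren)
Matching nodes: [1, 10, 41]
Count of leaf nodes: 3


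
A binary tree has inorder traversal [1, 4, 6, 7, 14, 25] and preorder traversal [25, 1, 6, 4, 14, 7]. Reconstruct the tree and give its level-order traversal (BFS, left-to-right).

Inorder:  [1, 4, 6, 7, 14, 25]
Preorder: [25, 1, 6, 4, 14, 7]
Algorithm: preorder visits root first, so consume preorder in order;
for each root, split the current inorder slice at that value into
left-subtree inorder and right-subtree inorder, then recurse.
Recursive splits:
  root=25; inorder splits into left=[1, 4, 6, 7, 14], right=[]
  root=1; inorder splits into left=[], right=[4, 6, 7, 14]
  root=6; inorder splits into left=[4], right=[7, 14]
  root=4; inorder splits into left=[], right=[]
  root=14; inorder splits into left=[7], right=[]
  root=7; inorder splits into left=[], right=[]
Reconstructed level-order: [25, 1, 6, 4, 14, 7]


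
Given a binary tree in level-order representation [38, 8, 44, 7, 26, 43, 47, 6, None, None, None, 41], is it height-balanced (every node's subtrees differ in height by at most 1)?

Tree (level-order array): [38, 8, 44, 7, 26, 43, 47, 6, None, None, None, 41]
Definition: a tree is height-balanced if, at every node, |h(left) - h(right)| <= 1 (empty subtree has height -1).
Bottom-up per-node check:
  node 6: h_left=-1, h_right=-1, diff=0 [OK], height=0
  node 7: h_left=0, h_right=-1, diff=1 [OK], height=1
  node 26: h_left=-1, h_right=-1, diff=0 [OK], height=0
  node 8: h_left=1, h_right=0, diff=1 [OK], height=2
  node 41: h_left=-1, h_right=-1, diff=0 [OK], height=0
  node 43: h_left=0, h_right=-1, diff=1 [OK], height=1
  node 47: h_left=-1, h_right=-1, diff=0 [OK], height=0
  node 44: h_left=1, h_right=0, diff=1 [OK], height=2
  node 38: h_left=2, h_right=2, diff=0 [OK], height=3
All nodes satisfy the balance condition.
Result: Balanced


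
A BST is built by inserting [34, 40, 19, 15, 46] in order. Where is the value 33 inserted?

Starting tree (level order): [34, 19, 40, 15, None, None, 46]
Insertion path: 34 -> 19
Result: insert 33 as right child of 19
Final tree (level order): [34, 19, 40, 15, 33, None, 46]


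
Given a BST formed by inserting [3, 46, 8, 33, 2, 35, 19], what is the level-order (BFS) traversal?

Tree insertion order: [3, 46, 8, 33, 2, 35, 19]
Tree (level-order array): [3, 2, 46, None, None, 8, None, None, 33, 19, 35]
BFS from the root, enqueuing left then right child of each popped node:
  queue [3] -> pop 3, enqueue [2, 46], visited so far: [3]
  queue [2, 46] -> pop 2, enqueue [none], visited so far: [3, 2]
  queue [46] -> pop 46, enqueue [8], visited so far: [3, 2, 46]
  queue [8] -> pop 8, enqueue [33], visited so far: [3, 2, 46, 8]
  queue [33] -> pop 33, enqueue [19, 35], visited so far: [3, 2, 46, 8, 33]
  queue [19, 35] -> pop 19, enqueue [none], visited so far: [3, 2, 46, 8, 33, 19]
  queue [35] -> pop 35, enqueue [none], visited so far: [3, 2, 46, 8, 33, 19, 35]
Result: [3, 2, 46, 8, 33, 19, 35]


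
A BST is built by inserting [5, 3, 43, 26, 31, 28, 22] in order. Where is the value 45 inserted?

Starting tree (level order): [5, 3, 43, None, None, 26, None, 22, 31, None, None, 28]
Insertion path: 5 -> 43
Result: insert 45 as right child of 43
Final tree (level order): [5, 3, 43, None, None, 26, 45, 22, 31, None, None, None, None, 28]


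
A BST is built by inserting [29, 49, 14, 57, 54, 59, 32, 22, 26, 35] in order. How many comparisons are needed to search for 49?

Search path for 49: 29 -> 49
Found: True
Comparisons: 2


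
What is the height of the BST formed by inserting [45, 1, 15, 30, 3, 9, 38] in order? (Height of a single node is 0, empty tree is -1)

Insertion order: [45, 1, 15, 30, 3, 9, 38]
Tree (level-order array): [45, 1, None, None, 15, 3, 30, None, 9, None, 38]
Compute height bottom-up (empty subtree = -1):
  height(9) = 1 + max(-1, -1) = 0
  height(3) = 1 + max(-1, 0) = 1
  height(38) = 1 + max(-1, -1) = 0
  height(30) = 1 + max(-1, 0) = 1
  height(15) = 1 + max(1, 1) = 2
  height(1) = 1 + max(-1, 2) = 3
  height(45) = 1 + max(3, -1) = 4
Height = 4


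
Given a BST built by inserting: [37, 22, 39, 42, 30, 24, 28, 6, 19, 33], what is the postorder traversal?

Tree insertion order: [37, 22, 39, 42, 30, 24, 28, 6, 19, 33]
Tree (level-order array): [37, 22, 39, 6, 30, None, 42, None, 19, 24, 33, None, None, None, None, None, 28]
Postorder traversal: [19, 6, 28, 24, 33, 30, 22, 42, 39, 37]


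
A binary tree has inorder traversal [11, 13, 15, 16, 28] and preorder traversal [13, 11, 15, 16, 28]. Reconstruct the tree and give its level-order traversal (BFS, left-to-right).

Inorder:  [11, 13, 15, 16, 28]
Preorder: [13, 11, 15, 16, 28]
Algorithm: preorder visits root first, so consume preorder in order;
for each root, split the current inorder slice at that value into
left-subtree inorder and right-subtree inorder, then recurse.
Recursive splits:
  root=13; inorder splits into left=[11], right=[15, 16, 28]
  root=11; inorder splits into left=[], right=[]
  root=15; inorder splits into left=[], right=[16, 28]
  root=16; inorder splits into left=[], right=[28]
  root=28; inorder splits into left=[], right=[]
Reconstructed level-order: [13, 11, 15, 16, 28]


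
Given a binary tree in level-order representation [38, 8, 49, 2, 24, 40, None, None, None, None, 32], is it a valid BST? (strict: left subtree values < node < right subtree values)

Level-order array: [38, 8, 49, 2, 24, 40, None, None, None, None, 32]
Validate using subtree bounds (lo, hi): at each node, require lo < value < hi,
then recurse left with hi=value and right with lo=value.
Preorder trace (stopping at first violation):
  at node 38 with bounds (-inf, +inf): OK
  at node 8 with bounds (-inf, 38): OK
  at node 2 with bounds (-inf, 8): OK
  at node 24 with bounds (8, 38): OK
  at node 32 with bounds (24, 38): OK
  at node 49 with bounds (38, +inf): OK
  at node 40 with bounds (38, 49): OK
No violation found at any node.
Result: Valid BST


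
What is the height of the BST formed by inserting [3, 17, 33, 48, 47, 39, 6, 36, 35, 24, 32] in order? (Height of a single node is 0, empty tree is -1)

Insertion order: [3, 17, 33, 48, 47, 39, 6, 36, 35, 24, 32]
Tree (level-order array): [3, None, 17, 6, 33, None, None, 24, 48, None, 32, 47, None, None, None, 39, None, 36, None, 35]
Compute height bottom-up (empty subtree = -1):
  height(6) = 1 + max(-1, -1) = 0
  height(32) = 1 + max(-1, -1) = 0
  height(24) = 1 + max(-1, 0) = 1
  height(35) = 1 + max(-1, -1) = 0
  height(36) = 1 + max(0, -1) = 1
  height(39) = 1 + max(1, -1) = 2
  height(47) = 1 + max(2, -1) = 3
  height(48) = 1 + max(3, -1) = 4
  height(33) = 1 + max(1, 4) = 5
  height(17) = 1 + max(0, 5) = 6
  height(3) = 1 + max(-1, 6) = 7
Height = 7


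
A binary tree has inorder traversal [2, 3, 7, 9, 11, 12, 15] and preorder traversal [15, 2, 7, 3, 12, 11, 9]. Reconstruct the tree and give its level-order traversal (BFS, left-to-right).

Inorder:  [2, 3, 7, 9, 11, 12, 15]
Preorder: [15, 2, 7, 3, 12, 11, 9]
Algorithm: preorder visits root first, so consume preorder in order;
for each root, split the current inorder slice at that value into
left-subtree inorder and right-subtree inorder, then recurse.
Recursive splits:
  root=15; inorder splits into left=[2, 3, 7, 9, 11, 12], right=[]
  root=2; inorder splits into left=[], right=[3, 7, 9, 11, 12]
  root=7; inorder splits into left=[3], right=[9, 11, 12]
  root=3; inorder splits into left=[], right=[]
  root=12; inorder splits into left=[9, 11], right=[]
  root=11; inorder splits into left=[9], right=[]
  root=9; inorder splits into left=[], right=[]
Reconstructed level-order: [15, 2, 7, 3, 12, 11, 9]


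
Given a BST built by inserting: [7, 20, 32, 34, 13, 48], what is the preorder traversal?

Tree insertion order: [7, 20, 32, 34, 13, 48]
Tree (level-order array): [7, None, 20, 13, 32, None, None, None, 34, None, 48]
Preorder traversal: [7, 20, 13, 32, 34, 48]


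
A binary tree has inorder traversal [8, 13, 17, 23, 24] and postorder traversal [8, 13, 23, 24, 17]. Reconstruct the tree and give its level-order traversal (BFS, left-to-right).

Inorder:   [8, 13, 17, 23, 24]
Postorder: [8, 13, 23, 24, 17]
Algorithm: postorder visits root last, so walk postorder right-to-left;
each value is the root of the current inorder slice — split it at that
value, recurse on the right subtree first, then the left.
Recursive splits:
  root=17; inorder splits into left=[8, 13], right=[23, 24]
  root=24; inorder splits into left=[23], right=[]
  root=23; inorder splits into left=[], right=[]
  root=13; inorder splits into left=[8], right=[]
  root=8; inorder splits into left=[], right=[]
Reconstructed level-order: [17, 13, 24, 8, 23]


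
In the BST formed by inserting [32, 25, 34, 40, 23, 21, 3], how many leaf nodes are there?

Tree built from: [32, 25, 34, 40, 23, 21, 3]
Tree (level-order array): [32, 25, 34, 23, None, None, 40, 21, None, None, None, 3]
Rule: A leaf has 0 children.
Per-node child counts:
  node 32: 2 child(ren)
  node 25: 1 child(ren)
  node 23: 1 child(ren)
  node 21: 1 child(ren)
  node 3: 0 child(ren)
  node 34: 1 child(ren)
  node 40: 0 child(ren)
Matching nodes: [3, 40]
Count of leaf nodes: 2


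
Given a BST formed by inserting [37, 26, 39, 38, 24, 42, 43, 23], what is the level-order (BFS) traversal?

Tree insertion order: [37, 26, 39, 38, 24, 42, 43, 23]
Tree (level-order array): [37, 26, 39, 24, None, 38, 42, 23, None, None, None, None, 43]
BFS from the root, enqueuing left then right child of each popped node:
  queue [37] -> pop 37, enqueue [26, 39], visited so far: [37]
  queue [26, 39] -> pop 26, enqueue [24], visited so far: [37, 26]
  queue [39, 24] -> pop 39, enqueue [38, 42], visited so far: [37, 26, 39]
  queue [24, 38, 42] -> pop 24, enqueue [23], visited so far: [37, 26, 39, 24]
  queue [38, 42, 23] -> pop 38, enqueue [none], visited so far: [37, 26, 39, 24, 38]
  queue [42, 23] -> pop 42, enqueue [43], visited so far: [37, 26, 39, 24, 38, 42]
  queue [23, 43] -> pop 23, enqueue [none], visited so far: [37, 26, 39, 24, 38, 42, 23]
  queue [43] -> pop 43, enqueue [none], visited so far: [37, 26, 39, 24, 38, 42, 23, 43]
Result: [37, 26, 39, 24, 38, 42, 23, 43]


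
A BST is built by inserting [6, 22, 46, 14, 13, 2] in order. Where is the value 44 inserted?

Starting tree (level order): [6, 2, 22, None, None, 14, 46, 13]
Insertion path: 6 -> 22 -> 46
Result: insert 44 as left child of 46
Final tree (level order): [6, 2, 22, None, None, 14, 46, 13, None, 44]


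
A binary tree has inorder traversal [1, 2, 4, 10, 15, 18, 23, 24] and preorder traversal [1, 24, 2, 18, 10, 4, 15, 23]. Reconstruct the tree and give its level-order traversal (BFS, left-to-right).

Inorder:  [1, 2, 4, 10, 15, 18, 23, 24]
Preorder: [1, 24, 2, 18, 10, 4, 15, 23]
Algorithm: preorder visits root first, so consume preorder in order;
for each root, split the current inorder slice at that value into
left-subtree inorder and right-subtree inorder, then recurse.
Recursive splits:
  root=1; inorder splits into left=[], right=[2, 4, 10, 15, 18, 23, 24]
  root=24; inorder splits into left=[2, 4, 10, 15, 18, 23], right=[]
  root=2; inorder splits into left=[], right=[4, 10, 15, 18, 23]
  root=18; inorder splits into left=[4, 10, 15], right=[23]
  root=10; inorder splits into left=[4], right=[15]
  root=4; inorder splits into left=[], right=[]
  root=15; inorder splits into left=[], right=[]
  root=23; inorder splits into left=[], right=[]
Reconstructed level-order: [1, 24, 2, 18, 10, 23, 4, 15]


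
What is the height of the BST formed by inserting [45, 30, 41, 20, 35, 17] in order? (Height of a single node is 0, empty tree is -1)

Insertion order: [45, 30, 41, 20, 35, 17]
Tree (level-order array): [45, 30, None, 20, 41, 17, None, 35]
Compute height bottom-up (empty subtree = -1):
  height(17) = 1 + max(-1, -1) = 0
  height(20) = 1 + max(0, -1) = 1
  height(35) = 1 + max(-1, -1) = 0
  height(41) = 1 + max(0, -1) = 1
  height(30) = 1 + max(1, 1) = 2
  height(45) = 1 + max(2, -1) = 3
Height = 3


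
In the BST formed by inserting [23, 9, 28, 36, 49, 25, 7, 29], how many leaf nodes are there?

Tree built from: [23, 9, 28, 36, 49, 25, 7, 29]
Tree (level-order array): [23, 9, 28, 7, None, 25, 36, None, None, None, None, 29, 49]
Rule: A leaf has 0 children.
Per-node child counts:
  node 23: 2 child(ren)
  node 9: 1 child(ren)
  node 7: 0 child(ren)
  node 28: 2 child(ren)
  node 25: 0 child(ren)
  node 36: 2 child(ren)
  node 29: 0 child(ren)
  node 49: 0 child(ren)
Matching nodes: [7, 25, 29, 49]
Count of leaf nodes: 4


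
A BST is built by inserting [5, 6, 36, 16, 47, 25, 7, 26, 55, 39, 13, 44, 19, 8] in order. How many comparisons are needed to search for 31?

Search path for 31: 5 -> 6 -> 36 -> 16 -> 25 -> 26
Found: False
Comparisons: 6


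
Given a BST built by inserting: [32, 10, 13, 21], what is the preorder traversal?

Tree insertion order: [32, 10, 13, 21]
Tree (level-order array): [32, 10, None, None, 13, None, 21]
Preorder traversal: [32, 10, 13, 21]
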